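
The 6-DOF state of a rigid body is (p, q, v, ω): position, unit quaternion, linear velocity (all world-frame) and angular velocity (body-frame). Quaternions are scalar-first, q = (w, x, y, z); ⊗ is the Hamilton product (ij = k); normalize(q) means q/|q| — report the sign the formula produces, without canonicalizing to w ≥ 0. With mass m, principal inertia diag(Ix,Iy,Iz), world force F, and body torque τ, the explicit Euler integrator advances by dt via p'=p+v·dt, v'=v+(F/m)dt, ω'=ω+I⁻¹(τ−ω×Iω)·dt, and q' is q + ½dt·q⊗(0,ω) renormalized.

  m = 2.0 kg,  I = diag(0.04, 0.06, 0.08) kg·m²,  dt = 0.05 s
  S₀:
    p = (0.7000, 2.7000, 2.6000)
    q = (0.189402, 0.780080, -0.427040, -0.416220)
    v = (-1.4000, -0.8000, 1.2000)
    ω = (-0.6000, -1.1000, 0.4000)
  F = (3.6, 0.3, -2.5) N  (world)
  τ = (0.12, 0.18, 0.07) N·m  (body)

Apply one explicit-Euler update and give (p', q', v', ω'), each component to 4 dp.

p + v·dt = (0.6300, 2.6600, 2.6600)
new velocity v' = (-1.3100, -0.7925, 1.1375)
precession coupling ω×(Iω) = (-0.0088, 0.0096, 0.0132)
(τ − ω×Iω)/I = (3.2200, 2.8400, 0.7100)
ω + α·dt = (-0.4390, -0.9580, 0.4355)
2q̇ = q⊗(0,ω) = (0.1647920, -0.7422992, -0.2706422, -1.0385512)
updated quaternion q' = (0.1934, 0.7611, -0.4336, -0.4419)

p' = (0.6300, 2.6600, 2.6600)
q' = (0.1934, 0.7611, -0.4336, -0.4419)
v' = (-1.3100, -0.7925, 1.1375)
ω' = (-0.4390, -0.9580, 0.4355)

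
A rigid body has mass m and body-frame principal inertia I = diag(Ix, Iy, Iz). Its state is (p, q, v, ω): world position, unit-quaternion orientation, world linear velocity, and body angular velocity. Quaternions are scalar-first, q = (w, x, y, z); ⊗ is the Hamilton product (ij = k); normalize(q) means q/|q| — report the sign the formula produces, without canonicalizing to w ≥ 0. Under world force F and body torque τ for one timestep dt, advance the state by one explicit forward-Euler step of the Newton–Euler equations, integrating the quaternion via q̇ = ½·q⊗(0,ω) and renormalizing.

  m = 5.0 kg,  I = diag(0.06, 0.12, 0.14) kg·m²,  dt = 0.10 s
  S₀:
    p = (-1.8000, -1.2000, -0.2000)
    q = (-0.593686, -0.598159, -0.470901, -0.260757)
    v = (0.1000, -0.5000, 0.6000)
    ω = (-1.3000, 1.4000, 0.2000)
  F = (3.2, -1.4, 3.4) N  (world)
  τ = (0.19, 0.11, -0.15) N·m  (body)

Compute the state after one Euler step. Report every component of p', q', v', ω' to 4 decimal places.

p' = (-1.7900, -1.2500, -0.1400)
q' = (-0.5943, -0.5435, -0.4873, -0.3376)
v' = (0.1640, -0.5280, 0.6680)
ω' = (-0.9927, 1.4743, 0.1709)

a = (0.6400, -0.2800, 0.6800)
new position p' = (-1.7900, -1.2500, -0.1400)
new velocity v' = (0.1640, -0.5280, 0.6680)
gyro term ω×Iω = (0.0056, 0.0208, -0.1092)
(τ − ω×Iω)/I = (3.0733, 0.7433, -0.2914)
new body rate ω' = (-0.9927, 1.4743, 0.1709)
Hamilton product q⊗(0,ω) = (-0.0661939, 1.0426714, -0.3725445, -1.5683311)
updated quaternion q' = (-0.5943, -0.5435, -0.4873, -0.3376)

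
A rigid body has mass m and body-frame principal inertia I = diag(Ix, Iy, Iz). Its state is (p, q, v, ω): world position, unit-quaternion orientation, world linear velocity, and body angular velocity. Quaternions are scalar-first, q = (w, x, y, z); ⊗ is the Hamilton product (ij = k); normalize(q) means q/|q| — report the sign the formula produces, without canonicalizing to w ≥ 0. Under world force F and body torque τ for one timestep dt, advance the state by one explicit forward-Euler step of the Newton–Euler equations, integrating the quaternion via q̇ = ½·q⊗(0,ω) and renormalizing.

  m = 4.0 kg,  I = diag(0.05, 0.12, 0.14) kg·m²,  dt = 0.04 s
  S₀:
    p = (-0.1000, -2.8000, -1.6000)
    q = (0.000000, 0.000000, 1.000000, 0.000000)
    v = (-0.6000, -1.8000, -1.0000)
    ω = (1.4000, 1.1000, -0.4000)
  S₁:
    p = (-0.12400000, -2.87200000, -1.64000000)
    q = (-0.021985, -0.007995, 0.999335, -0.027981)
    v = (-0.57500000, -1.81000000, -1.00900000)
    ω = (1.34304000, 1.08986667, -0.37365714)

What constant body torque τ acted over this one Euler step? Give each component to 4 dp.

ω₁ − ω₀ = (-0.05696000, -0.01013333, 0.02634286)
ω₀×(Iω₀) = (-0.0088, 0.0504, 0.1078)
applied torque τ = (-0.0800, 0.0200, 0.2000)

τ = (-0.0800, 0.0200, 0.2000)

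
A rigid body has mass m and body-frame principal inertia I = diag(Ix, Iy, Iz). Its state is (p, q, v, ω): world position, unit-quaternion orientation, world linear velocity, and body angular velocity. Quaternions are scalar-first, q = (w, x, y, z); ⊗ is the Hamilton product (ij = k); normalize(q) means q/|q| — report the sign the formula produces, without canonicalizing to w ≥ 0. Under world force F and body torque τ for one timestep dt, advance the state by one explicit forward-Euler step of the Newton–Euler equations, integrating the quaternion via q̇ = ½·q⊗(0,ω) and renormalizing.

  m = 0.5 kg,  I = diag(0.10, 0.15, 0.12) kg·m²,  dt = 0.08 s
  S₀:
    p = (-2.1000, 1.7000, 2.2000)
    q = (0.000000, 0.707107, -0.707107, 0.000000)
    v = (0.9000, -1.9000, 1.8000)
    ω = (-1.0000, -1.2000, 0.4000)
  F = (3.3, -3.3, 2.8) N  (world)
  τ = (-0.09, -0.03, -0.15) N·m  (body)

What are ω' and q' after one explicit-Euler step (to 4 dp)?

ω' = (-1.0835, -1.2203, 0.2600)
q' = (-0.0056, 0.6944, -0.7169, -0.0621)

precession coupling ω×(Iω) = (0.0144, 0.0080, 0.0600)
(τ − ω×Iω)/I = (-1.0440, -0.2533, -1.7500)
ω + α·dt = (-1.0835, -1.2203, 0.2600)
q⊗(0,ω) = (-0.1414214, -0.2828428, -0.2828428, -1.5556354)
q + ½dt·q⊗(0,ω), renormalized = (-0.0056, 0.6944, -0.7169, -0.0621)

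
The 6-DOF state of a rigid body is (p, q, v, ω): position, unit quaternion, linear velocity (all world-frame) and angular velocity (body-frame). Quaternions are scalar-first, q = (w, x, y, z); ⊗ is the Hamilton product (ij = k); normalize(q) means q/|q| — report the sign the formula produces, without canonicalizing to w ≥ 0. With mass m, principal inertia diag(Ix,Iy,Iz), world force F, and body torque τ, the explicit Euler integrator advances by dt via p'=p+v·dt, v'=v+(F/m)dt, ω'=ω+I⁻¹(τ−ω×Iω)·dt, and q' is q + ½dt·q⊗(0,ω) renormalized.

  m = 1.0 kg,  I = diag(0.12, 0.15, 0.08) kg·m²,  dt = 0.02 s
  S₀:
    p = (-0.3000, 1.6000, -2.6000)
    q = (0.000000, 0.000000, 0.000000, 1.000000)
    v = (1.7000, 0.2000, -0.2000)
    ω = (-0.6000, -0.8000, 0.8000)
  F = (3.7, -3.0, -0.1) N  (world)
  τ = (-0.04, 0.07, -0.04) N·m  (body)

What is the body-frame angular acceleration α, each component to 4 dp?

precession coupling ω×(Iω) = (0.0448, -0.0192, 0.0144)
(τ − ω×Iω)/I = (-0.7067, 0.5947, -0.6800)

α = (-0.7067, 0.5947, -0.6800)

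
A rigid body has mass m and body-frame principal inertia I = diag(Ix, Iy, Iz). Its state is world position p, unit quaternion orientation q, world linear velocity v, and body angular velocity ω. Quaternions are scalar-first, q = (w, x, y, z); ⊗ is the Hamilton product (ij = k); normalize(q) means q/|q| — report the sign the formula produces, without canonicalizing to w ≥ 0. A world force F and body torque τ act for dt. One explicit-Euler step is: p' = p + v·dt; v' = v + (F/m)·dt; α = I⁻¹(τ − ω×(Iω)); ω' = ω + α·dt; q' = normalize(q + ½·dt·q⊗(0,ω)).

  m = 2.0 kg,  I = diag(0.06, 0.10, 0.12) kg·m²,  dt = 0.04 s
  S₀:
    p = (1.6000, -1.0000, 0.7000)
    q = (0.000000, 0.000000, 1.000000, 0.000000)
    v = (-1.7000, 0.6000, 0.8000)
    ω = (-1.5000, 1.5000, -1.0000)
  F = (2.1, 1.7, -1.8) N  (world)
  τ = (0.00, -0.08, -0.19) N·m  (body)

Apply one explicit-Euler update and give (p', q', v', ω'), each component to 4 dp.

a = (1.0500, 0.8500, -0.9000)
p + v·dt = (1.5320, -0.9760, 0.7320)
v' = v + a·dt = (-1.6580, 0.6340, 0.7640)
(τ − ω×Iω)/I = (0.5000, 0.1000, -0.8333)
new body rate ω' = (-1.4800, 1.5040, -1.0333)
Hamilton product q⊗(0,ω) = (-1.5000000, -1.0000000, 0.0000000, 1.5000000)
q + ½dt·q⊗(0,ω), renormalized = (-0.0300, -0.0200, 0.9989, 0.0300)

p' = (1.5320, -0.9760, 0.7320)
q' = (-0.0300, -0.0200, 0.9989, 0.0300)
v' = (-1.6580, 0.6340, 0.7640)
ω' = (-1.4800, 1.5040, -1.0333)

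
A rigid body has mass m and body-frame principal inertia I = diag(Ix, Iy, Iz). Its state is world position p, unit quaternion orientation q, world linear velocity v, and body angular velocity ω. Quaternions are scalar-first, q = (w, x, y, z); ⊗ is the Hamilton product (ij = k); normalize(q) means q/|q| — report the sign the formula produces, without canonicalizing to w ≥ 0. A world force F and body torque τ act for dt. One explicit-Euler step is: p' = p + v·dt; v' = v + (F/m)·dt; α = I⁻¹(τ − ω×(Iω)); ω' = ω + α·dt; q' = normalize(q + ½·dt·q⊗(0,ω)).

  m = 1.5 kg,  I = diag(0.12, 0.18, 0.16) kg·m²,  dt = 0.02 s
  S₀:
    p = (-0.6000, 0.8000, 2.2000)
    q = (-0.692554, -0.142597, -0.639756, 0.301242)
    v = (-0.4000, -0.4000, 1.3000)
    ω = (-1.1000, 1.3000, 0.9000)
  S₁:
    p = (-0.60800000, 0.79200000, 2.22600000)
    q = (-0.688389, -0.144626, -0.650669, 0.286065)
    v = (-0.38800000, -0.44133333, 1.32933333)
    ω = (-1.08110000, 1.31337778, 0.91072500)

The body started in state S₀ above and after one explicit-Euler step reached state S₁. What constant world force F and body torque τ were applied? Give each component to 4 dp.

F = (0.9000, -3.1000, 2.2000)
τ = (0.0900, 0.1600, 0.0000)

Δv = v₁−v₀ = (0.01200000, -0.04133333, 0.02933333)
F = m·Δv/dt = (0.9000, -3.1000, 2.2000)
Δω = ω₁−ω₀ = (0.01890000, 0.01337778, 0.01072500)
precession coupling = (-0.0234, 0.0396, -0.0858)
applied torque τ = (0.0900, 0.1600, 0.0000)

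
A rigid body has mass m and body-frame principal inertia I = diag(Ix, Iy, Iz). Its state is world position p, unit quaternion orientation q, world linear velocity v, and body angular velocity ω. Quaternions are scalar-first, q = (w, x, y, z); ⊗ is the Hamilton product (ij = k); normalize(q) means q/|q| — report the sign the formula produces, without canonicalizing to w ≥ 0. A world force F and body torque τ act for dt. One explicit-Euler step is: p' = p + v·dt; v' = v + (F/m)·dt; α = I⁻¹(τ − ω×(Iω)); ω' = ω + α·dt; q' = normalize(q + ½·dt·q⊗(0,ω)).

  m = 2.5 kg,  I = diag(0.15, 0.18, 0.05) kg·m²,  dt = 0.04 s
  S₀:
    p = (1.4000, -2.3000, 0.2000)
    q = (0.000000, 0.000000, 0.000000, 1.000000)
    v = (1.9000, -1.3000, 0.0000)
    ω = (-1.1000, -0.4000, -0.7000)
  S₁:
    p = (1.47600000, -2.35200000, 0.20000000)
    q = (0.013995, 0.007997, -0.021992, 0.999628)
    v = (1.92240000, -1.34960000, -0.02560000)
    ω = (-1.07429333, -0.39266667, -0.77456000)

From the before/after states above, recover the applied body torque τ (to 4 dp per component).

rate change Δω = (0.02570667, 0.00733333, -0.07456000)
τ = I·(Δω/dt) + ω₀×(Iω₀) = (0.0600, 0.1100, -0.0800)

τ = (0.0600, 0.1100, -0.0800)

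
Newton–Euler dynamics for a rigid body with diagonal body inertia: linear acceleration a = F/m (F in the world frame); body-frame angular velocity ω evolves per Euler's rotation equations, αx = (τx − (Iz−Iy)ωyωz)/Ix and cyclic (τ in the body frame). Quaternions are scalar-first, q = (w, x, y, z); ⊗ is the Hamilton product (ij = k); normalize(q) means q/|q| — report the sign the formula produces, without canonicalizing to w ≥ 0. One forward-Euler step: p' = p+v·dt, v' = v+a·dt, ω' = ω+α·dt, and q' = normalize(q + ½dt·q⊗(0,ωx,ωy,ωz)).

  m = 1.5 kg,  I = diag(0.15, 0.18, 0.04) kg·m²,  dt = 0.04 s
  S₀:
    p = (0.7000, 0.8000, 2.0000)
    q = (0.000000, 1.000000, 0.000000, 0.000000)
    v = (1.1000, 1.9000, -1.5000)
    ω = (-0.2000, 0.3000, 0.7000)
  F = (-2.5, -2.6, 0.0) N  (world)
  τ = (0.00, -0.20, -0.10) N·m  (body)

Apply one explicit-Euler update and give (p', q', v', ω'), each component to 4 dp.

ω×(Iω) gyroscopic = (-0.0294, -0.0154, -0.0018)
α = I⁻¹(τ − ω×Iω) = (0.1960, -1.0256, -2.4550)
ω' = ω + α·dt = (-0.1922, 0.2590, 0.6018)
Hamilton product q⊗(0,ω) = (0.2000000, 0.0000000, -0.7000000, 0.3000000)
q + ½dt·q⊗(0,ω), renormalized = (0.0040, 0.9999, -0.0140, 0.0060)
new position p' = (0.7440, 0.8760, 1.9400)
new velocity v' = (1.0333, 1.8307, -1.5000)

p' = (0.7440, 0.8760, 1.9400)
q' = (0.0040, 0.9999, -0.0140, 0.0060)
v' = (1.0333, 1.8307, -1.5000)
ω' = (-0.1922, 0.2590, 0.6018)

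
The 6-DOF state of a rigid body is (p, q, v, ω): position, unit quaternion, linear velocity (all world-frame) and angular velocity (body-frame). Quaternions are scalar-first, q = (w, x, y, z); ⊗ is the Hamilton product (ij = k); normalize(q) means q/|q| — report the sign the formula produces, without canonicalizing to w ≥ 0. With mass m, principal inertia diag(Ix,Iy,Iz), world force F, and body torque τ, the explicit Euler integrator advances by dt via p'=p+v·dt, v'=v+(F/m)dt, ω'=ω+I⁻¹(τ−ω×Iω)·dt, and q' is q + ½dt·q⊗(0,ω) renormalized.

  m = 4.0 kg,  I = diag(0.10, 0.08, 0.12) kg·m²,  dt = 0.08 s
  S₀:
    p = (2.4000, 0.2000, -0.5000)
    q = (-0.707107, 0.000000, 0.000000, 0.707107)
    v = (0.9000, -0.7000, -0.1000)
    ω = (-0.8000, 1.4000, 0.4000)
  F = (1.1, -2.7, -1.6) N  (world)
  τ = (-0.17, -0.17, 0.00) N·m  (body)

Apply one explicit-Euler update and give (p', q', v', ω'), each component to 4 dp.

p' = (2.4720, 0.1440, -0.5080)
q' = (-0.7168, -0.0169, -0.0621, 0.6943)
v' = (0.9220, -0.7540, -0.1320)
ω' = (-0.9539, 1.2236, 0.3851)

gyro term ω×Iω = (0.0224, 0.0064, 0.0224)
α = I⁻¹(τ − ω×Iω) = (-1.9240, -2.2050, -0.1867)
ω' = ω + α·dt = (-0.9539, 1.2236, 0.3851)
2q̇ = q⊗(0,ω) = (-0.2828428, -0.4242642, -1.5556354, -0.2828428)
q' = normalize(q + ½dt·q⊗(0,ω)) = (-0.7168, -0.0169, -0.0621, 0.6943)
linear accel F/m = (0.2750, -0.6750, -0.4000)
p' = p + v·dt = (2.4720, 0.1440, -0.5080)
v + (F/m)dt = (0.9220, -0.7540, -0.1320)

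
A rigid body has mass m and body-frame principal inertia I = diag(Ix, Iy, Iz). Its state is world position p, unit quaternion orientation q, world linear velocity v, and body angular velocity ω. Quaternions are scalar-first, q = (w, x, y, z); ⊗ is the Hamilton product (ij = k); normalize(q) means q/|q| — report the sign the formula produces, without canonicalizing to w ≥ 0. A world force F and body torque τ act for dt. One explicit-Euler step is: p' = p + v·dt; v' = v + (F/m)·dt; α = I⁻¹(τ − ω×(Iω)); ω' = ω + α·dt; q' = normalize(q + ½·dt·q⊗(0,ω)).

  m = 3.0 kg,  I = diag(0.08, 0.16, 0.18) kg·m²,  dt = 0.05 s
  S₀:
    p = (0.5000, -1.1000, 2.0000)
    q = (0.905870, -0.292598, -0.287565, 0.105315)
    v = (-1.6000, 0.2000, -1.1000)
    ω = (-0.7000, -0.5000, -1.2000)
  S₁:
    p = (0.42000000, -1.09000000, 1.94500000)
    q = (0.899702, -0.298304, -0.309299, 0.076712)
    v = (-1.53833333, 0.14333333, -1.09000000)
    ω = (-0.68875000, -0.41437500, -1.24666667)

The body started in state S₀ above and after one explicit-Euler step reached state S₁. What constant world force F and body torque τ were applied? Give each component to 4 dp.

rate change Δω = (0.01125000, 0.08562500, -0.04666667)
gyro term ω₀×Iω₀ = (0.0120, -0.0840, 0.0280)
applied torque τ = (0.0300, 0.1900, -0.1400)
velocity change Δv = (0.06166667, -0.05666667, 0.01000000)
m·(v₁−v₀)/dt = (3.7000, -3.4000, 0.6000)

F = (3.7000, -3.4000, 0.6000)
τ = (0.0300, 0.1900, -0.1400)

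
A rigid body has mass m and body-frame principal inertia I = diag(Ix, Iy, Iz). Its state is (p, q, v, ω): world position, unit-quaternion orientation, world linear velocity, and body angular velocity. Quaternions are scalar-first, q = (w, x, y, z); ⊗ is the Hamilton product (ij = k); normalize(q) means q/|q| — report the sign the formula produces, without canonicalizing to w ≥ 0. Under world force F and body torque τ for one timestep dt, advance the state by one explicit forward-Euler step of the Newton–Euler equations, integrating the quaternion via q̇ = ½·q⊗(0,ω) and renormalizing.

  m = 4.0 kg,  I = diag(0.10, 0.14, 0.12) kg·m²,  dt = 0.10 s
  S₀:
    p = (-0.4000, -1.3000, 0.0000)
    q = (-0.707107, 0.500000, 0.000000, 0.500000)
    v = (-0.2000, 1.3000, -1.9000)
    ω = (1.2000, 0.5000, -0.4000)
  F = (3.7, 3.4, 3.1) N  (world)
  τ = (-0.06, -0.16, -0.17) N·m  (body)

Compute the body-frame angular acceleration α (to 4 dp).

ω×(Iω) gyroscopic = (0.0040, 0.0096, 0.0240)
α = I⁻¹(τ − ω×Iω) = (-0.6400, -1.2114, -1.6167)

α = (-0.6400, -1.2114, -1.6167)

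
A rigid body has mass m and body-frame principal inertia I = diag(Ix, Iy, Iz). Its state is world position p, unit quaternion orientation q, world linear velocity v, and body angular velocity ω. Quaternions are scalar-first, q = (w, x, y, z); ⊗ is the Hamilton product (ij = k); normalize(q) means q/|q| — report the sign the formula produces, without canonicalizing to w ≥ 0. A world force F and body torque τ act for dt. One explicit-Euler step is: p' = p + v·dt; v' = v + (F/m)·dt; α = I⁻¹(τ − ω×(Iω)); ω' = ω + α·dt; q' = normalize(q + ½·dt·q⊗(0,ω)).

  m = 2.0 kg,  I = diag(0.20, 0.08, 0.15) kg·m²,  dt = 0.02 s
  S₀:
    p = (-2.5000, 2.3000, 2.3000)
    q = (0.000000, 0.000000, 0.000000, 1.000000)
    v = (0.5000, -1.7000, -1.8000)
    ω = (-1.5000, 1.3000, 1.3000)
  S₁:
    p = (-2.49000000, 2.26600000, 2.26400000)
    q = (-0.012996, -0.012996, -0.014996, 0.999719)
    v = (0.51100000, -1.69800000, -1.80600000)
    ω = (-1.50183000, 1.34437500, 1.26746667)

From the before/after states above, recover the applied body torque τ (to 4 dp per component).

ω₁ − ω₀ = (-0.00183000, 0.04437500, -0.03253333)
ω₀×(Iω₀) = (0.1183, -0.0975, 0.2340)
I·α + gyro = (0.1000, 0.0800, -0.0100)

τ = (0.1000, 0.0800, -0.0100)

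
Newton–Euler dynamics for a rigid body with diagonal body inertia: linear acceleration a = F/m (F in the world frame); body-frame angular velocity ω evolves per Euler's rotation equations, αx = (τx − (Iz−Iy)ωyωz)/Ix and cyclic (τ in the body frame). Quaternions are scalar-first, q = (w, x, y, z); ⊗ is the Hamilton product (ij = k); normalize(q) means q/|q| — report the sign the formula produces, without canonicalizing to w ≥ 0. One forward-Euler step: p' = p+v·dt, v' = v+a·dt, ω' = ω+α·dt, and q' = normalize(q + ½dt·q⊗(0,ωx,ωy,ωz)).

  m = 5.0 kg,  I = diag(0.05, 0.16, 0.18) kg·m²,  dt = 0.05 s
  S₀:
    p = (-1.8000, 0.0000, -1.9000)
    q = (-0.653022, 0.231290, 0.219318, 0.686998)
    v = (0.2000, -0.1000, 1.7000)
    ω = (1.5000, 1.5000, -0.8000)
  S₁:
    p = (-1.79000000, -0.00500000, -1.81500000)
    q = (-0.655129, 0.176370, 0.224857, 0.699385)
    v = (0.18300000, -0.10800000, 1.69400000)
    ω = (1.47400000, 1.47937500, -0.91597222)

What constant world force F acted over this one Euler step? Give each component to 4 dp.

Δv = v₁−v₀ = (-0.01700000, -0.00800000, -0.00600000)
F = m·Δv/dt = (-1.7000, -0.8000, -0.6000)

F = (-1.7000, -0.8000, -0.6000)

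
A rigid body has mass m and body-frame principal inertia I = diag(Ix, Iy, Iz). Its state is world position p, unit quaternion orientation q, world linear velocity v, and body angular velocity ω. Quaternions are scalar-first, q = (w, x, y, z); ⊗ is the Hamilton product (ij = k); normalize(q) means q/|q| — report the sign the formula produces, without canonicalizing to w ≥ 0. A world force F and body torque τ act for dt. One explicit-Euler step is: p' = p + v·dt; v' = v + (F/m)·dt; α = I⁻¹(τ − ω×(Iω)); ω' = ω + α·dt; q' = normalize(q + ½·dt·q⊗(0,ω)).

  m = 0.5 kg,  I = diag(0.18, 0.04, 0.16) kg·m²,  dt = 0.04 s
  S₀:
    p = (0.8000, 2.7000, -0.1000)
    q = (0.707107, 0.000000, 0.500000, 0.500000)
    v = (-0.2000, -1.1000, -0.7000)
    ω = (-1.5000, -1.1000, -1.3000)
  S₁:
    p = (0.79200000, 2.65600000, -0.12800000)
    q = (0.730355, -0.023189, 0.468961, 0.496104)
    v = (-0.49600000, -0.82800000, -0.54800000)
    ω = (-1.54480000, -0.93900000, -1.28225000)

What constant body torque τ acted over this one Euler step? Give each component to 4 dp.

τ = (-0.0300, 0.2000, -0.1600)

ω₁ − ω₀ = (-0.04480000, 0.16100000, 0.01775000)
τ = I·(Δω/dt) + ω₀×(Iω₀) = (-0.0300, 0.2000, -0.1600)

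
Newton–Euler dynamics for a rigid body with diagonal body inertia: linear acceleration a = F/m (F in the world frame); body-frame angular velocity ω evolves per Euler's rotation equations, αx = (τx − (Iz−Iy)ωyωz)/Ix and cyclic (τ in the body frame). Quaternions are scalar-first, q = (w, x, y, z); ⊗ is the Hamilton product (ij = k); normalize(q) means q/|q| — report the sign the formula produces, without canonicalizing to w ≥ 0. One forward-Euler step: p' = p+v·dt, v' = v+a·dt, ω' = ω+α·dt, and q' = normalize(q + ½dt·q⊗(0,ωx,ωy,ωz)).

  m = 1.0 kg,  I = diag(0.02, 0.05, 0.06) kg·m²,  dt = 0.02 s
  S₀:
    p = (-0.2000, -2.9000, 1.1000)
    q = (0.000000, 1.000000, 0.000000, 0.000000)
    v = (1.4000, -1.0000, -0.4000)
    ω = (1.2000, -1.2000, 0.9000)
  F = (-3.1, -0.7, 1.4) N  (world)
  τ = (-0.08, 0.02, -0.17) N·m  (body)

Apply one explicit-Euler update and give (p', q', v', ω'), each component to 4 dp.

p' = (-0.1720, -2.9200, 1.0920)
q' = (-0.0120, 0.9998, -0.0090, -0.0120)
v' = (1.3380, -1.0140, -0.3720)
ω' = (1.1308, -1.1747, 0.8577)

p' = p + v·dt = (-0.1720, -2.9200, 1.0920)
v + (F/m)dt = (1.3380, -1.0140, -0.3720)
angular accel α = (-3.4600, 1.2640, -2.1133)
ω + α·dt = (1.1308, -1.1747, 0.8577)
Hamilton product q⊗(0,ω) = (-1.2000000, 0.0000000, -0.9000000, -1.2000000)
q' = normalize(q + ½dt·q⊗(0,ω)) = (-0.0120, 0.9998, -0.0090, -0.0120)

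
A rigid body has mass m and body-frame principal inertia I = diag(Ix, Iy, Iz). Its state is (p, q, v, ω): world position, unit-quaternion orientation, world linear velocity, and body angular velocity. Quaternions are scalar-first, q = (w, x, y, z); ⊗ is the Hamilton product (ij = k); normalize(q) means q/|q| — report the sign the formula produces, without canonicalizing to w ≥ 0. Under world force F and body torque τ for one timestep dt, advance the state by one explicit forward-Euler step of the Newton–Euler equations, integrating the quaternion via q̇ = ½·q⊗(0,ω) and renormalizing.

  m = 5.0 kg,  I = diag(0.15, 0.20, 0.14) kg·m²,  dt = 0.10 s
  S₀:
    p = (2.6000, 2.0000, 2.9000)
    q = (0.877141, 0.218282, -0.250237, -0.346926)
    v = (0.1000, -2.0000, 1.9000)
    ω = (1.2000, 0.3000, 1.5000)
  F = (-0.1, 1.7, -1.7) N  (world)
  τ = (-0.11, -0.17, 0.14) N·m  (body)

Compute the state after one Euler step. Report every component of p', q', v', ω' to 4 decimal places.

ω×(Iω) gyroscopic = (-0.0270, 0.0180, 0.0180)
α = I⁻¹(τ − ω×Iω) = (-0.5533, -0.9400, 0.8714)
ω' = ω + α·dt = (1.1447, 0.2060, 1.5871)
2q̇ = q⊗(0,ω) = (0.3335217, 0.7812915, -0.4805919, 1.6814805)
q' = normalize(q + ½dt·q⊗(0,ω)) = (0.8896, 0.2561, -0.2730, -0.2616)
p' = p + v·dt = (2.6100, 1.8000, 3.0900)
v' = v + a·dt = (0.0980, -1.9660, 1.8660)

p' = (2.6100, 1.8000, 3.0900)
q' = (0.8896, 0.2561, -0.2730, -0.2616)
v' = (0.0980, -1.9660, 1.8660)
ω' = (1.1447, 0.2060, 1.5871)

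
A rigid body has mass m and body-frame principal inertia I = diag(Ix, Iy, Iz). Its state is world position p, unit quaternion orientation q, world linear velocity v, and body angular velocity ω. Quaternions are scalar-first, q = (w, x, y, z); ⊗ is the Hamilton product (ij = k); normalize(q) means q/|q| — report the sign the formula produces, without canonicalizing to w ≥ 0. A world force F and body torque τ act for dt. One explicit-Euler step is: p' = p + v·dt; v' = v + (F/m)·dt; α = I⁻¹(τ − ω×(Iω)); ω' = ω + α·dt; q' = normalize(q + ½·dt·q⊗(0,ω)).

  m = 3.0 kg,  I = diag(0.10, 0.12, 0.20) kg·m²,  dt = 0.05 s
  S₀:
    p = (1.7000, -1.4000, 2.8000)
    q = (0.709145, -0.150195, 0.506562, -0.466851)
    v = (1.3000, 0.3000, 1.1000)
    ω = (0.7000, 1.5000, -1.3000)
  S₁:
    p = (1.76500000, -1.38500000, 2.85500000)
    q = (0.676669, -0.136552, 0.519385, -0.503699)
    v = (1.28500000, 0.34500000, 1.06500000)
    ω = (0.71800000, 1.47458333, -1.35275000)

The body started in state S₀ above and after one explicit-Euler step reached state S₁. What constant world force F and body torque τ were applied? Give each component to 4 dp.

velocity change Δv = (-0.01500000, 0.04500000, -0.03500000)
m·(v₁−v₀)/dt = (-0.9000, 2.7000, -2.1000)
Δω = ω₁−ω₀ = (0.01800000, -0.02541667, -0.05275000)
gyro term ω₀×Iω₀ = (-0.1560, 0.0910, 0.0210)
I·α + gyro = (-0.1200, 0.0300, -0.1900)

F = (-0.9000, 2.7000, -2.1000)
τ = (-0.1200, 0.0300, -0.1900)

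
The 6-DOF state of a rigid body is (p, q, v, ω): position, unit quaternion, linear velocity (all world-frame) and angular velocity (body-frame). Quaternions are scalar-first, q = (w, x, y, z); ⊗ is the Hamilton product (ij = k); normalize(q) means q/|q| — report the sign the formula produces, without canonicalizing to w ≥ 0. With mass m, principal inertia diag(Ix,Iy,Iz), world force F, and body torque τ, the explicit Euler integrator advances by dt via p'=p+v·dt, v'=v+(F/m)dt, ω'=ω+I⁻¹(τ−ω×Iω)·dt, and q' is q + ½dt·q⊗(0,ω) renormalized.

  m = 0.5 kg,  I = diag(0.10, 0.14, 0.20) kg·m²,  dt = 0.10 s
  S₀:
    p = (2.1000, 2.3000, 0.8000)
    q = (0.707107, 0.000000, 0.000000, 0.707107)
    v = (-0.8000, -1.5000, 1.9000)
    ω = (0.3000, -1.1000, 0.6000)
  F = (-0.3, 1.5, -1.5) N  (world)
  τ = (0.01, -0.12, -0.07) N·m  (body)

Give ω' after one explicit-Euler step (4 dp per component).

precession coupling ω×(Iω) = (-0.0396, -0.0180, -0.0132)
(τ − ω×Iω)/I = (0.4960, -0.7286, -0.2840)
ω' = ω + α·dt = (0.3496, -1.1729, 0.5716)

ω' = (0.3496, -1.1729, 0.5716)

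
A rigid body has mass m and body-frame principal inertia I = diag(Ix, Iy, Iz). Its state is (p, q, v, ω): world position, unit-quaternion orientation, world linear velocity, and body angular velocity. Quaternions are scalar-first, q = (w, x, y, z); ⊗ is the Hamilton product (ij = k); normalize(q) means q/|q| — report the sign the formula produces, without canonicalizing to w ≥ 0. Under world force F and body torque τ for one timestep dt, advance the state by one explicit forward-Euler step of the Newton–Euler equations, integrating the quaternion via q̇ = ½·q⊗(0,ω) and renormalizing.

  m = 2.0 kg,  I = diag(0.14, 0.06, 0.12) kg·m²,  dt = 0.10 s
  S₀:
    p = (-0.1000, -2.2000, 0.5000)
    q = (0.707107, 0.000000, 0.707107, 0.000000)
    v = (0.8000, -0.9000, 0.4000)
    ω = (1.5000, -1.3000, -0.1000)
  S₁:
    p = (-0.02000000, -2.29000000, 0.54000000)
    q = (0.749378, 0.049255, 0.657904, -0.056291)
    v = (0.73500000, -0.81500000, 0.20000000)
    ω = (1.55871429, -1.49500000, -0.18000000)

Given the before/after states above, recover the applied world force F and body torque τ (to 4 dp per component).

F = (-1.3000, 1.7000, -4.0000)
τ = (0.0900, -0.1200, 0.0600)

v₁ − v₀ = (-0.06500000, 0.08500000, -0.20000000)
m·(v₁−v₀)/dt = (-1.3000, 1.7000, -4.0000)
rate change Δω = (0.05871429, -0.19500000, -0.08000000)
gyro term ω₀×Iω₀ = (0.0078, -0.0030, 0.1560)
τ = I·(Δω/dt) + ω₀×(Iω₀) = (0.0900, -0.1200, 0.0600)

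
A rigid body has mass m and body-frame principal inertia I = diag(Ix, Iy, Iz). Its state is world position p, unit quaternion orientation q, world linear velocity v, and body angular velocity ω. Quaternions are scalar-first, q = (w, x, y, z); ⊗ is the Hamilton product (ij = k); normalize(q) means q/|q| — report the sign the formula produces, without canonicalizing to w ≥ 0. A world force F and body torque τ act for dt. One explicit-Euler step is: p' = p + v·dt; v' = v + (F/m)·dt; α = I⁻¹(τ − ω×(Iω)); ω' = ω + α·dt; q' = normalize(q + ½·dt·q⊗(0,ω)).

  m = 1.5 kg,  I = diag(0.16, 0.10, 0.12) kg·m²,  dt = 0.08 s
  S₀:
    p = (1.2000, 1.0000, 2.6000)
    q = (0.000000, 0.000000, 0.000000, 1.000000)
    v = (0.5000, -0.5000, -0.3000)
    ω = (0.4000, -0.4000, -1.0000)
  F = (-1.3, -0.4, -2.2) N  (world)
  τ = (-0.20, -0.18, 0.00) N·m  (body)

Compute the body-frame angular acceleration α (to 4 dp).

α = (-1.3000, -1.6400, -0.0800)

precession coupling ω×(Iω) = (0.0080, -0.0160, 0.0096)
(τ − ω×Iω)/I = (-1.3000, -1.6400, -0.0800)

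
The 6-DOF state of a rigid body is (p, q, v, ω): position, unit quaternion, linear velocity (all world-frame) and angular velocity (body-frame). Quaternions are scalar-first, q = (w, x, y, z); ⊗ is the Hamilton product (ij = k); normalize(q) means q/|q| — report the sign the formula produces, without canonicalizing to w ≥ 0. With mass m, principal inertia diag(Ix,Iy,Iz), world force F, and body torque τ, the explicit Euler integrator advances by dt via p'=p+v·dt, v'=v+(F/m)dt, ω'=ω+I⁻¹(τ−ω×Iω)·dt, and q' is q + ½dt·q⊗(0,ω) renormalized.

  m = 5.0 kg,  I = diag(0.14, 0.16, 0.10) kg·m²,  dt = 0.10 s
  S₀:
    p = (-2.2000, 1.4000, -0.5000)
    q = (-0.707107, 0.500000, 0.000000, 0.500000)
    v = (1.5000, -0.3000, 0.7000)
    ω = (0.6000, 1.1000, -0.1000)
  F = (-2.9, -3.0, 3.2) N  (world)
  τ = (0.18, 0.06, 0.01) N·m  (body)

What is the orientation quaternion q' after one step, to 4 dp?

q' = (-0.7182, 0.4504, -0.0213, 0.5300)

q⊗(0,ω) = (-0.2500000, -0.9742642, -0.4278177, 0.6207107)
q + ½dt·q⊗(0,ω), renormalized = (-0.7182, 0.4504, -0.0213, 0.5300)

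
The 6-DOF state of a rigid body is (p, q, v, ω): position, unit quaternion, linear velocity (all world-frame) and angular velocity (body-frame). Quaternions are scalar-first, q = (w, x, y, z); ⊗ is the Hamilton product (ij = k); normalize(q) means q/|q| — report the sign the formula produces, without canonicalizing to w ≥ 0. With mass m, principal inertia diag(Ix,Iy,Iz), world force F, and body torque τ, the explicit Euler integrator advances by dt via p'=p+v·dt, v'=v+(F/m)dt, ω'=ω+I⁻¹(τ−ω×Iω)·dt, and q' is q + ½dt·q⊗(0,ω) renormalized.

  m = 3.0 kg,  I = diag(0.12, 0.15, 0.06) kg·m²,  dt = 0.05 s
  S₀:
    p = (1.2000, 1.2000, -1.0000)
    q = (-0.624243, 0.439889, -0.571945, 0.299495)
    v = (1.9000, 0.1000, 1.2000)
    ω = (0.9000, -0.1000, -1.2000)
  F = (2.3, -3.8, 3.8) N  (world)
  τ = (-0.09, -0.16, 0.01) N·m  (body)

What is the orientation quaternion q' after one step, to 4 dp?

2q̇ = q⊗(0,ω) = (-0.0937006, 0.1544648, 0.8598366, 1.2198532)
updated quaternion q' = (-0.6261, 0.4434, -0.5501, 0.3298)

q' = (-0.6261, 0.4434, -0.5501, 0.3298)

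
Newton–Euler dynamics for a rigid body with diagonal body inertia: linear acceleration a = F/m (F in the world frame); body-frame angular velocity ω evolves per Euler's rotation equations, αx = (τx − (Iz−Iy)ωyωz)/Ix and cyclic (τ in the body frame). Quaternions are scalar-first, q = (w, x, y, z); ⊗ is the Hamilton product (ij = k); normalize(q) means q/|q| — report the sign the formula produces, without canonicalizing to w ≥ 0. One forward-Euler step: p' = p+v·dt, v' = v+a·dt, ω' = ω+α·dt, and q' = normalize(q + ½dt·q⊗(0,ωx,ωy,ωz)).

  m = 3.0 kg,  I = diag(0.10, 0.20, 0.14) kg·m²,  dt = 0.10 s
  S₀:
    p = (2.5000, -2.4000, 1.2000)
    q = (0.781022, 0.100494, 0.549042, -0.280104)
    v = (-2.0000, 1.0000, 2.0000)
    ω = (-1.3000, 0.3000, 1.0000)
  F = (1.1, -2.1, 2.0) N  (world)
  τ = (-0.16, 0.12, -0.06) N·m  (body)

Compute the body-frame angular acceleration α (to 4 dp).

precession coupling ω×(Iω) = (-0.0180, 0.0520, -0.0390)
angular accel α = (-1.4200, 0.3400, -0.1500)

α = (-1.4200, 0.3400, -0.1500)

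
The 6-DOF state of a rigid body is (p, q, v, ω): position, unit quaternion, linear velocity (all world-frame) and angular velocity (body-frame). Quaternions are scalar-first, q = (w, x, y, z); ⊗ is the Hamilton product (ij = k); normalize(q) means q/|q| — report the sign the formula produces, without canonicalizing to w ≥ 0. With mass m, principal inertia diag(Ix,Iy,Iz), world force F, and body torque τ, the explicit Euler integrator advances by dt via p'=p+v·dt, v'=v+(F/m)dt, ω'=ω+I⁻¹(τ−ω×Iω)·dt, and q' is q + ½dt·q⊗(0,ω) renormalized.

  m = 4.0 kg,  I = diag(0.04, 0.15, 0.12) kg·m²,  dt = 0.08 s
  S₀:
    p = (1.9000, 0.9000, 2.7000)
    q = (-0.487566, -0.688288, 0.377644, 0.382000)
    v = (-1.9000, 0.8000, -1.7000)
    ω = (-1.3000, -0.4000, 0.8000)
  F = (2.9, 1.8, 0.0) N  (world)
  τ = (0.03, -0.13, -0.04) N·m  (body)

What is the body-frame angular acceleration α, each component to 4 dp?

α = (0.5100, -1.4213, -0.8100)

ω×(Iω) gyroscopic = (0.0096, 0.0832, 0.0572)
(τ − ω×Iω)/I = (0.5100, -1.4213, -0.8100)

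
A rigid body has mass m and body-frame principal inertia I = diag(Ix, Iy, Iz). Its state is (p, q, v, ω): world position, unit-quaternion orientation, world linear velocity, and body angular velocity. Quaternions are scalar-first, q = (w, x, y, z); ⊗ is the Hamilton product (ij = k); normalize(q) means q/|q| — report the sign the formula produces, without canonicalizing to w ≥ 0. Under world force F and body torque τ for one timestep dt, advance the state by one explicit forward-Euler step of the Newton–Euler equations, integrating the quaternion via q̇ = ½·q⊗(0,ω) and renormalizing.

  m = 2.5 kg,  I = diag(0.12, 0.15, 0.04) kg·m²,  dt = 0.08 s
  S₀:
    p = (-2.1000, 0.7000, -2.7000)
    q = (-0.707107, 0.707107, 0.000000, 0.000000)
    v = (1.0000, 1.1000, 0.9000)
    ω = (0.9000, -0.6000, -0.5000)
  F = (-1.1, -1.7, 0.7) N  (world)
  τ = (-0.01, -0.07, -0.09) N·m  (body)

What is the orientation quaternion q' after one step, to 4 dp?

q' = (-0.7317, 0.6809, 0.0311, -0.0028)

q⊗(0,ω) = (-0.6363963, -0.6363963, 0.7778177, -0.0707107)
updated quaternion q' = (-0.7317, 0.6809, 0.0311, -0.0028)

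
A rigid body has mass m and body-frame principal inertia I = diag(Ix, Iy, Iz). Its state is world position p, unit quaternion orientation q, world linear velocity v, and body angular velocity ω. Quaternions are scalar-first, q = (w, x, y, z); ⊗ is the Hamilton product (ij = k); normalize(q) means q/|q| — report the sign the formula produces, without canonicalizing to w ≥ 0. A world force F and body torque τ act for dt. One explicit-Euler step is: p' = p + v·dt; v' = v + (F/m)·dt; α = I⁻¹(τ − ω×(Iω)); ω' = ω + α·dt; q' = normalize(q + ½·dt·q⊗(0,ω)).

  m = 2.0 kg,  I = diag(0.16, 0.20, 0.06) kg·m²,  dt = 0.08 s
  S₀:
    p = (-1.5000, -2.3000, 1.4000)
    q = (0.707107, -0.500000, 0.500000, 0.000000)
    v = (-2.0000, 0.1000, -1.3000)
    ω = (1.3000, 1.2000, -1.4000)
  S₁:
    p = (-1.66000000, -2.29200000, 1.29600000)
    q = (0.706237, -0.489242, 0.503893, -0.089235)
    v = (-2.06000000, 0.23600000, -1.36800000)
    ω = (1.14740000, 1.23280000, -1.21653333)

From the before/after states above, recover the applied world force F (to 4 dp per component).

F = (-1.5000, 3.4000, -1.7000)

velocity change Δv = (-0.06000000, 0.13600000, -0.06800000)
m·(v₁−v₀)/dt = (-1.5000, 3.4000, -1.7000)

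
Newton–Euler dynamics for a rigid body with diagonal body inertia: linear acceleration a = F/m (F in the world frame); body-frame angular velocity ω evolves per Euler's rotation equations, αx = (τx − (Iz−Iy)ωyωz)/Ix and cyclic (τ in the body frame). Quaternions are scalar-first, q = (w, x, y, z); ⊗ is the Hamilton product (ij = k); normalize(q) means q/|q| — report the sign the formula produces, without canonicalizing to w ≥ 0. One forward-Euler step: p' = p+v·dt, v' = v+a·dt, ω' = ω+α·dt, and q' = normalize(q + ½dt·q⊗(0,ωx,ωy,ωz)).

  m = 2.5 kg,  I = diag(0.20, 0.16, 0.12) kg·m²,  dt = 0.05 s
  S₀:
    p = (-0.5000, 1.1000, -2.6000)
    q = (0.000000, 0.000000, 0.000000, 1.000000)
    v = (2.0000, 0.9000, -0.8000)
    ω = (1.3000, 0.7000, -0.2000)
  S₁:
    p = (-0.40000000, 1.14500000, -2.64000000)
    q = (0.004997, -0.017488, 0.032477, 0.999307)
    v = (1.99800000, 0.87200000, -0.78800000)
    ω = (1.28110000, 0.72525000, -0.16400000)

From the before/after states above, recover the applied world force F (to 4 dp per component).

velocity change Δv = (-0.00200000, -0.02800000, 0.01200000)
F = m·Δv/dt = (-0.1000, -1.4000, 0.6000)

F = (-0.1000, -1.4000, 0.6000)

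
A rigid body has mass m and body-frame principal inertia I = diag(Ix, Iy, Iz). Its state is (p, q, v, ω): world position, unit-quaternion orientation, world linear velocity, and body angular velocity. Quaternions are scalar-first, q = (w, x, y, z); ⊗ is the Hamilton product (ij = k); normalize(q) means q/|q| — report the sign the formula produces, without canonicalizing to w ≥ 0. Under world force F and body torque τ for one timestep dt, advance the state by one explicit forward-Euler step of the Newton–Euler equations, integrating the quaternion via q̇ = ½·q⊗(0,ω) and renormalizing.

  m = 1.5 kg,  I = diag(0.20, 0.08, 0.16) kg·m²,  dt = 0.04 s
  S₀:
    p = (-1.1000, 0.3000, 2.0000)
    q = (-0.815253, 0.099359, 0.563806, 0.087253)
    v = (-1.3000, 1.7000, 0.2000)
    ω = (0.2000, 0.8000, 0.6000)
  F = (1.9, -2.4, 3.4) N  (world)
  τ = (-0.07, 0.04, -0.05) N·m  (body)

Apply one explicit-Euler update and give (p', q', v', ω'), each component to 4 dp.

p' = (-1.1520, 0.3680, 2.0080)
q' = (-0.8255, 0.1014, 0.5498, 0.0768)
v' = (-1.2493, 1.6360, 0.2907)
ω' = (0.1783, 0.8176, 0.5923)

precession coupling ω×(Iω) = (0.0384, 0.0048, -0.0192)
α = I⁻¹(τ − ω×Iω) = (-0.5420, 0.4400, -0.1925)
new body rate ω' = (0.1783, 0.8176, 0.5923)
2q̇ = q⊗(0,ω) = (-0.5232684, 0.1054306, -0.6943672, -0.5224258)
q + ½dt·q⊗(0,ω), renormalized = (-0.8255, 0.1014, 0.5498, 0.0768)
p' = p + v·dt = (-1.1520, 0.3680, 2.0080)
v' = v + a·dt = (-1.2493, 1.6360, 0.2907)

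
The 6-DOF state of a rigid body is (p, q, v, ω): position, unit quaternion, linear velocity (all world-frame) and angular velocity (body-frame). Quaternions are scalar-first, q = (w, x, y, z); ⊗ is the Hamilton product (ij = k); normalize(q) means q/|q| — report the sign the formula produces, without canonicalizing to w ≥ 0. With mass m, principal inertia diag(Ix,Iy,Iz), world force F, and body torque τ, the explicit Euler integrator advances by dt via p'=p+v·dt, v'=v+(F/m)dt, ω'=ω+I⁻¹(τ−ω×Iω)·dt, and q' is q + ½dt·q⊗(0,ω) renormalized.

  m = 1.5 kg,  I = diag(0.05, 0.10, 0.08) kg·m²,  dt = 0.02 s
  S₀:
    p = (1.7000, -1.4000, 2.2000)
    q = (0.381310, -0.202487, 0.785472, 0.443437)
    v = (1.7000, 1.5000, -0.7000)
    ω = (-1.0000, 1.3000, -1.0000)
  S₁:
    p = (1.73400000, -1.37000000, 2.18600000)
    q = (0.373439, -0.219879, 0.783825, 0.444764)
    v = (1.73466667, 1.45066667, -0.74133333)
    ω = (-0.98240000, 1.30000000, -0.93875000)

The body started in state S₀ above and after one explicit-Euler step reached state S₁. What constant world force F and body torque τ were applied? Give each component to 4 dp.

v₁ − v₀ = (0.03466667, -0.04933333, -0.04133333)
F = m·Δv/dt = (2.6000, -3.7000, -3.1000)
rate change Δω = (0.01760000, 0.00000000, 0.06125000)
gyro term ω₀×Iω₀ = (0.0260, -0.0300, -0.0650)
τ = I·(Δω/dt) + ω₀×(Iω₀) = (0.0700, -0.0300, 0.1800)

F = (2.6000, -3.7000, -3.1000)
τ = (0.0700, -0.0300, 0.1800)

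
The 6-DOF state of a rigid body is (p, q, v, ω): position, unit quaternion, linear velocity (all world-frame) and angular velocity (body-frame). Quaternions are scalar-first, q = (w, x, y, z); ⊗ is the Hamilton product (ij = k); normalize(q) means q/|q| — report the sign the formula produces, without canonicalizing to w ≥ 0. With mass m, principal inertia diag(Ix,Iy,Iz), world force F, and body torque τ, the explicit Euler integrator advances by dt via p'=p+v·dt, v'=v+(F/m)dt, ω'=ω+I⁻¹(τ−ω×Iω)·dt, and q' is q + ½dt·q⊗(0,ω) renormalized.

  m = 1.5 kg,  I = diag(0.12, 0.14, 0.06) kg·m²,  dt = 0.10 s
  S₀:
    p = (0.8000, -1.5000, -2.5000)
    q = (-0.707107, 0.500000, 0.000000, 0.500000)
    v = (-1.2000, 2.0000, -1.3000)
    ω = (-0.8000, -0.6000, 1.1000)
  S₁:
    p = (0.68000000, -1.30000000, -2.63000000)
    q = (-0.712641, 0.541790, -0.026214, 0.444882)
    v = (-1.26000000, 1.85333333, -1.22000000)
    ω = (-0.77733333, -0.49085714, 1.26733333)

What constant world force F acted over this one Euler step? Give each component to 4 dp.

Δv = v₁−v₀ = (-0.06000000, -0.14666667, 0.08000000)
m·(v₁−v₀)/dt = (-0.9000, -2.2000, 1.2000)

F = (-0.9000, -2.2000, 1.2000)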